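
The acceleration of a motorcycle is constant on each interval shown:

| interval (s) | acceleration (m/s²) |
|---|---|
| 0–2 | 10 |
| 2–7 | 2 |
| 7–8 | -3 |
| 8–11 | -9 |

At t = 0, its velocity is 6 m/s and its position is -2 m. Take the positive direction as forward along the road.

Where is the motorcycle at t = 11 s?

On each constant-a segment, Δv = aΔt and Δx = v₀Δt + ½aΔt²; chain segment to segment.
0–2 s: v starts 6 m/s; Δx = 6·2 + ½·10·2² = 32 m; v ends 26 m/s.
2–7 s: v starts 26 m/s; Δx = 26·5 + ½·2·5² = 155 m; v ends 36 m/s.
7–8 s: v starts 36 m/s; Δx = 36·1 + ½·-3·1² = 34.5 m; v ends 33 m/s.
8–11 s: v starts 33 m/s; Δx = 33·3 + ½·-9·3² = 58.5 m; v ends 6 m/s.
x(11) = -2 + Σ Δx = 278 m.

278 m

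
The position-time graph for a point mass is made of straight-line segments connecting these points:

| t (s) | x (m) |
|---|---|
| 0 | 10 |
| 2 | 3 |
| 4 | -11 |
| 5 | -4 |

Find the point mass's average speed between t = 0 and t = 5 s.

5.6 m/s

Average speed = (total path length)/(elapsed time); on a piecewise-linear x-t graph the path length is Σ|Δx|.
0–2 s: |Δx| = |3 − 10| = 7 m
2–4 s: |Δx| = |-11 − 3| = 14 m
4–5 s: |Δx| = |-4 − -11| = 7 m
Total path = 28 m; average speed = 28/5 = 5.6 m/s.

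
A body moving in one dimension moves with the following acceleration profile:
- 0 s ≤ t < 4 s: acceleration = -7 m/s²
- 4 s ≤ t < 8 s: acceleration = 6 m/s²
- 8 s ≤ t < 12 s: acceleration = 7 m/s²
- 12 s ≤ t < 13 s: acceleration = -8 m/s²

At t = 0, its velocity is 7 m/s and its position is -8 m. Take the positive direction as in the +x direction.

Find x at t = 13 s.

23 m

On each constant-a segment, Δv = aΔt and Δx = v₀Δt + ½aΔt²; chain segment to segment.
0–4 s: v starts 7 m/s; Δx = 7·4 + ½·-7·4² = -28 m; v ends -21 m/s.
4–8 s: v starts -21 m/s; Δx = -21·4 + ½·6·4² = -36 m; v ends 3 m/s.
8–12 s: v starts 3 m/s; Δx = 3·4 + ½·7·4² = 68 m; v ends 31 m/s.
12–13 s: v starts 31 m/s; Δx = 31·1 + ½·-8·1² = 27 m; v ends 23 m/s.
x(13) = -8 + Σ Δx = 23 m.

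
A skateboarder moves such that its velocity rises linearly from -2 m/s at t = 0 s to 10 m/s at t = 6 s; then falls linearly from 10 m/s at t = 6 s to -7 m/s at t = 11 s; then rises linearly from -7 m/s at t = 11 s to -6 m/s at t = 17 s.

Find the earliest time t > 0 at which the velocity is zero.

t = 1 s

v changes sign on 0–6 s (from -2 to 10); the graph is linear there, so v = 0 at t = 0 + (2)·(6 − 0)/(10 − -2) = 1 s.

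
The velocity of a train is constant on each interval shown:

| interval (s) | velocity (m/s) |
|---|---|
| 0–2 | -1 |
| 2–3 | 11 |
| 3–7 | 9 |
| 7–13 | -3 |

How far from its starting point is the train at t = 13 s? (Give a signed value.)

27 m

Net displacement equals the area under the velocity-time graph (areas below the axis count negative).
0–2 s: -1 × 2 = -2 m
2–3 s: 11 × 1 = 11 m
3–7 s: 9 × 4 = 36 m
7–13 s: -3 × 6 = -18 m
Net displacement = 27 m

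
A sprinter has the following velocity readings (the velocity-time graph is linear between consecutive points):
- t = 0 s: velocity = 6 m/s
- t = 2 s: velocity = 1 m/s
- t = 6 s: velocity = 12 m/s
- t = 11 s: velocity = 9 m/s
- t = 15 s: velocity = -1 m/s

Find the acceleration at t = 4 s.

Acceleration is the slope of the v-t graph on 2–6 s: (12 − 1)/(6 − 2) = 2.75 m/s².

2.75 m/s²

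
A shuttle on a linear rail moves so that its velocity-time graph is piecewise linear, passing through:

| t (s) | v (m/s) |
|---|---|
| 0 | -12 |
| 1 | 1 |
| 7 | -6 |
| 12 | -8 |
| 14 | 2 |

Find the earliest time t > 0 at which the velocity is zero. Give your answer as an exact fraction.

t = 12/13 s

v changes sign on 0–1 s (from -12 to 1); the graph is linear there, so v = 0 at t = 0 + (12)·(1 − 0)/(1 − -12) = 12/13 s.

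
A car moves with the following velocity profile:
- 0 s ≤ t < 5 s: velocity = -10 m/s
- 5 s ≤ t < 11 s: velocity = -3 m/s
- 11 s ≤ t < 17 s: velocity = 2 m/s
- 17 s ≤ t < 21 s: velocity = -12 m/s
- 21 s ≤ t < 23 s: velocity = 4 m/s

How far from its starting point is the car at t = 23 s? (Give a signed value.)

Displacement is the signed area under the v-t curve.
0–5 s: -10 × 5 = -50 m
5–11 s: -3 × 6 = -18 m
11–17 s: 2 × 6 = 12 m
17–21 s: -12 × 4 = -48 m
21–23 s: 4 × 2 = 8 m
Net displacement = -96 m

-96 m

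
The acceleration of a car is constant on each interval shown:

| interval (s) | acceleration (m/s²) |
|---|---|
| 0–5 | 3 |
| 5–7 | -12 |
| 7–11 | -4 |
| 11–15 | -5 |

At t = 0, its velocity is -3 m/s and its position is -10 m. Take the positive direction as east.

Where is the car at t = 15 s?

On each constant-a segment, Δv = aΔt and Δx = v₀Δt + ½aΔt²; chain segment to segment.
0–5 s: v starts -3 m/s; Δx = -3·5 + ½·3·5² = 22.5 m; v ends 12 m/s.
5–7 s: v starts 12 m/s; Δx = 12·2 + ½·-12·2² = 0 m; v ends -12 m/s.
7–11 s: v starts -12 m/s; Δx = -12·4 + ½·-4·4² = -80 m; v ends -28 m/s.
11–15 s: v starts -28 m/s; Δx = -28·4 + ½·-5·4² = -152 m; v ends -48 m/s.
x(15) = -10 + Σ Δx = -219.5 m.

-219.5 m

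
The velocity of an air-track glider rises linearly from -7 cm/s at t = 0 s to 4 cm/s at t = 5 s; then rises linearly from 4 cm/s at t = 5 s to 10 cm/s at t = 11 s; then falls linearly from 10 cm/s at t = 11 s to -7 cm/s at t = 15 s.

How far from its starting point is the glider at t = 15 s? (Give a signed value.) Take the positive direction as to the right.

40.5 cm

Net displacement equals the area under the velocity-time graph (areas below the axis count negative).
0–5 s: ½(-7 + 4)(5) = -7.5 cm
5–11 s: ½(4 + 10)(6) = 42 cm
11–15 s: ½(10 + -7)(4) = 6 cm
Net displacement = 40.5 cm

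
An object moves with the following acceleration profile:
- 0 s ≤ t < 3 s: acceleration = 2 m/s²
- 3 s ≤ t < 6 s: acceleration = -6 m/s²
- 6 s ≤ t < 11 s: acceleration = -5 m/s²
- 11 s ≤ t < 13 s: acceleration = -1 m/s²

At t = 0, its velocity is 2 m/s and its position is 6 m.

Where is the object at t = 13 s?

-166.5 m

On each constant-a segment, Δv = aΔt and Δx = v₀Δt + ½aΔt²; chain segment to segment.
0–3 s: v starts 2 m/s; Δx = 2·3 + ½·2·3² = 15 m; v ends 8 m/s.
3–6 s: v starts 8 m/s; Δx = 8·3 + ½·-6·3² = -3 m; v ends -10 m/s.
6–11 s: v starts -10 m/s; Δx = -10·5 + ½·-5·5² = -112.5 m; v ends -35 m/s.
11–13 s: v starts -35 m/s; Δx = -35·2 + ½·-1·2² = -72 m; v ends -37 m/s.
x(13) = 6 + Σ Δx = -166.5 m.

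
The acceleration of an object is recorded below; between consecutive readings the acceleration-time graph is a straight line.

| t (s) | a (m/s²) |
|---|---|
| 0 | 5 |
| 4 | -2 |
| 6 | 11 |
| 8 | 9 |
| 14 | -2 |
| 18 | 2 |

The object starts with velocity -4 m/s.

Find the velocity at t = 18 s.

Δv equals the area under the a-t graph; then v = v₀ + Δv.
0–4 s: ½(5 + -2)(4) = 6 m/s
4–6 s: ½(-2 + 11)(2) = 9 m/s
6–8 s: ½(11 + 9)(2) = 20 m/s
8–14 s: ½(9 + -2)(6) = 21 m/s
14–18 s: ½(-2 + 2)(4) = 0 m/s
Δv = 56 m/s, so v(18) = -4 + (56) = 52 m/s.

52 m/s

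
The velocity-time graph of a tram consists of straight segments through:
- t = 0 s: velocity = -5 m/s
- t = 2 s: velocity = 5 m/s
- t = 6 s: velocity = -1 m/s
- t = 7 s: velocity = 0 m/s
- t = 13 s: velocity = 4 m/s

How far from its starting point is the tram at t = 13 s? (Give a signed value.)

Net displacement equals the area under the velocity-time graph (areas below the axis count negative).
0–2 s: ½(-5 + 5)(2) = 0 m
2–6 s: ½(5 + -1)(4) = 8 m
6–7 s: ½(-1 + 0)(1) = -0.5 m
7–13 s: ½(0 + 4)(6) = 12 m
Net displacement = 19.5 m

19.5 m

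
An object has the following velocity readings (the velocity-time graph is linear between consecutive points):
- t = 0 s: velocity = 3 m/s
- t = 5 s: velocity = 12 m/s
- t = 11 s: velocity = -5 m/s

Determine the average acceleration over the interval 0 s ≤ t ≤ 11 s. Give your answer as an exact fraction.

-8/11 m/s²

Average acceleration = Δv/Δt = (-5 − 3)/(11 − 0) = -8/11 m/s².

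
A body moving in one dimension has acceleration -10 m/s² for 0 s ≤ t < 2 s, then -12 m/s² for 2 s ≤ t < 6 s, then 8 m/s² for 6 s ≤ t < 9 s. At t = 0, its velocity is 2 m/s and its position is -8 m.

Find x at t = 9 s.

On each constant-a segment, Δv = aΔt and Δx = v₀Δt + ½aΔt²; chain segment to segment.
0–2 s: v starts 2 m/s; Δx = 2·2 + ½·-10·2² = -16 m; v ends -18 m/s.
2–6 s: v starts -18 m/s; Δx = -18·4 + ½·-12·4² = -168 m; v ends -66 m/s.
6–9 s: v starts -66 m/s; Δx = -66·3 + ½·8·3² = -162 m; v ends -42 m/s.
x(9) = -8 + Σ Δx = -354 m.

-354 m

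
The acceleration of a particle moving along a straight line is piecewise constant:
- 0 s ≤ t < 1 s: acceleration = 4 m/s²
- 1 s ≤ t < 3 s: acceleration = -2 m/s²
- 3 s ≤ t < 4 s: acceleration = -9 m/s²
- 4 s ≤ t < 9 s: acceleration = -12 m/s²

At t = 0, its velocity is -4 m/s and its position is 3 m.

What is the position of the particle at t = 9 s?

-226.5 m

On each constant-a segment, Δv = aΔt and Δx = v₀Δt + ½aΔt²; chain segment to segment.
0–1 s: v starts -4 m/s; Δx = -4·1 + ½·4·1² = -2 m; v ends 0 m/s.
1–3 s: v starts 0 m/s; Δx = 0·2 + ½·-2·2² = -4 m; v ends -4 m/s.
3–4 s: v starts -4 m/s; Δx = -4·1 + ½·-9·1² = -8.5 m; v ends -13 m/s.
4–9 s: v starts -13 m/s; Δx = -13·5 + ½·-12·5² = -215 m; v ends -73 m/s.
x(9) = 3 + Σ Δx = -226.5 m.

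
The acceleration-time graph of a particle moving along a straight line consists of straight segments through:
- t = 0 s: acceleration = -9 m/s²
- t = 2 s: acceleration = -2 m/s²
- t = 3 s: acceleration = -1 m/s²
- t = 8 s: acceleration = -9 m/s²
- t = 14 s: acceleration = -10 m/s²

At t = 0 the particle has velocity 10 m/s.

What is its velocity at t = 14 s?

Δv equals the area under the a-t graph; then v = v₀ + Δv.
0–2 s: ½(-9 + -2)(2) = -11 m/s
2–3 s: ½(-2 + -1)(1) = -1.5 m/s
3–8 s: ½(-1 + -9)(5) = -25 m/s
8–14 s: ½(-9 + -10)(6) = -57 m/s
Δv = -94.5 m/s, so v(14) = 10 + (-94.5) = -84.5 m/s.

-84.5 m/s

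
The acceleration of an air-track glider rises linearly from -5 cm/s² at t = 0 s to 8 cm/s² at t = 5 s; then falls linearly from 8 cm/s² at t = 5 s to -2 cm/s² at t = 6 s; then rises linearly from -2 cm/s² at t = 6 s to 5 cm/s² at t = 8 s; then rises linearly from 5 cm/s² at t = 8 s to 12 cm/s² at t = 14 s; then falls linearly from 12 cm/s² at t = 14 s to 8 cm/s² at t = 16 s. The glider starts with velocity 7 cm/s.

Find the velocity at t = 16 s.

Δv equals the area under the a-t graph; then v = v₀ + Δv.
0–5 s: ½(-5 + 8)(5) = 7.5 cm/s
5–6 s: ½(8 + -2)(1) = 3 cm/s
6–8 s: ½(-2 + 5)(2) = 3 cm/s
8–14 s: ½(5 + 12)(6) = 51 cm/s
14–16 s: ½(12 + 8)(2) = 20 cm/s
Δv = 84.5 cm/s, so v(16) = 7 + (84.5) = 91.5 cm/s.

91.5 cm/s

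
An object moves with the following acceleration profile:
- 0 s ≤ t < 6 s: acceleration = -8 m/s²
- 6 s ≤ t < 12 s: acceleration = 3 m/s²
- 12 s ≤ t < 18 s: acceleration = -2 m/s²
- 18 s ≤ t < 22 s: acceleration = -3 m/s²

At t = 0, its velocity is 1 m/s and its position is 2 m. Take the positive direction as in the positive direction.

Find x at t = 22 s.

-762 m

On each constant-a segment, Δv = aΔt and Δx = v₀Δt + ½aΔt²; chain segment to segment.
0–6 s: v starts 1 m/s; Δx = 1·6 + ½·-8·6² = -138 m; v ends -47 m/s.
6–12 s: v starts -47 m/s; Δx = -47·6 + ½·3·6² = -228 m; v ends -29 m/s.
12–18 s: v starts -29 m/s; Δx = -29·6 + ½·-2·6² = -210 m; v ends -41 m/s.
18–22 s: v starts -41 m/s; Δx = -41·4 + ½·-3·4² = -188 m; v ends -53 m/s.
x(22) = 2 + Σ Δx = -762 m.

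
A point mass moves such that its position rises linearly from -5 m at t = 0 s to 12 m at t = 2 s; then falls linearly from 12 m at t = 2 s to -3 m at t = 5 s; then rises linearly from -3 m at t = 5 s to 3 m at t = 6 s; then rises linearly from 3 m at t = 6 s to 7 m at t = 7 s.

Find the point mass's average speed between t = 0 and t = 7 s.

6 m/s

Average speed = (total path length)/(elapsed time); on a piecewise-linear x-t graph the path length is Σ|Δx|.
0–2 s: |Δx| = |12 − -5| = 17 m
2–5 s: |Δx| = |-3 − 12| = 15 m
5–6 s: |Δx| = |3 − -3| = 6 m
6–7 s: |Δx| = |7 − 3| = 4 m
Total path = 42 m; average speed = 42/7 = 6 m/s.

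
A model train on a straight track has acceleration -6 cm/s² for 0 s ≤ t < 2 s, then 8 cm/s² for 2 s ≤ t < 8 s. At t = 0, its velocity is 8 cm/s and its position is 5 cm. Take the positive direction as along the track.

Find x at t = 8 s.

129 cm

On each constant-a segment, Δv = aΔt and Δx = v₀Δt + ½aΔt²; chain segment to segment.
0–2 s: v starts 8 cm/s; Δx = 8·2 + ½·-6·2² = 4 cm; v ends -4 cm/s.
2–8 s: v starts -4 cm/s; Δx = -4·6 + ½·8·6² = 120 cm; v ends 44 cm/s.
x(8) = 5 + Σ Δx = 129 cm.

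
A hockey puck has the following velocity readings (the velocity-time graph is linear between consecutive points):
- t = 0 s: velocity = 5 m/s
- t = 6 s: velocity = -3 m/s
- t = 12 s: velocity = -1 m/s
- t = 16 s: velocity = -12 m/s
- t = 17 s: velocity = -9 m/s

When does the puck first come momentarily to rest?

v changes sign on 0–6 s (from 5 to -3); the graph is linear there, so v = 0 at t = 0 + (-5)·(6 − 0)/(-3 − 5) = 3.75 s.

t = 3.75 s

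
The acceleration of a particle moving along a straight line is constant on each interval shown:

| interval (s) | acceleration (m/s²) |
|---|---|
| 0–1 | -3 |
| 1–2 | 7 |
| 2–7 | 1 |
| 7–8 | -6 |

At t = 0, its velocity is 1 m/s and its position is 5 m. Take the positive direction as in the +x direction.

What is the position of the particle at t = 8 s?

On each constant-a segment, Δv = aΔt and Δx = v₀Δt + ½aΔt²; chain segment to segment.
0–1 s: v starts 1 m/s; Δx = 1·1 + ½·-3·1² = -0.5 m; v ends -2 m/s.
1–2 s: v starts -2 m/s; Δx = -2·1 + ½·7·1² = 1.5 m; v ends 5 m/s.
2–7 s: v starts 5 m/s; Δx = 5·5 + ½·1·5² = 37.5 m; v ends 10 m/s.
7–8 s: v starts 10 m/s; Δx = 10·1 + ½·-6·1² = 7 m; v ends 4 m/s.
x(8) = 5 + Σ Δx = 50.5 m.

50.5 m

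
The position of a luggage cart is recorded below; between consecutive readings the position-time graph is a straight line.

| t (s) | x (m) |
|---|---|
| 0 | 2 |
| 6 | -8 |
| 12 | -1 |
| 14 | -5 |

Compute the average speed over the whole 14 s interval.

1.5 m/s

Average speed = (total path length)/(elapsed time); on a piecewise-linear x-t graph the path length is Σ|Δx|.
0–6 s: |Δx| = |-8 − 2| = 10 m
6–12 s: |Δx| = |-1 − -8| = 7 m
12–14 s: |Δx| = |-5 − -1| = 4 m
Total path = 21 m; average speed = 21/14 = 1.5 m/s.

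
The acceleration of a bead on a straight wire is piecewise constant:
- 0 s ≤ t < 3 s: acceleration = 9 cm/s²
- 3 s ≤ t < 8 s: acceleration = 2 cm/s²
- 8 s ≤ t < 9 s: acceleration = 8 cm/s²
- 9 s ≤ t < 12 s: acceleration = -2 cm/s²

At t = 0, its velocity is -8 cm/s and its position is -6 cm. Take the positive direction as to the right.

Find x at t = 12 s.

265.5 cm

On each constant-a segment, Δv = aΔt and Δx = v₀Δt + ½aΔt²; chain segment to segment.
0–3 s: v starts -8 cm/s; Δx = -8·3 + ½·9·3² = 16.5 cm; v ends 19 cm/s.
3–8 s: v starts 19 cm/s; Δx = 19·5 + ½·2·5² = 120 cm; v ends 29 cm/s.
8–9 s: v starts 29 cm/s; Δx = 29·1 + ½·8·1² = 33 cm; v ends 37 cm/s.
9–12 s: v starts 37 cm/s; Δx = 37·3 + ½·-2·3² = 102 cm; v ends 31 cm/s.
x(12) = -6 + Σ Δx = 265.5 cm.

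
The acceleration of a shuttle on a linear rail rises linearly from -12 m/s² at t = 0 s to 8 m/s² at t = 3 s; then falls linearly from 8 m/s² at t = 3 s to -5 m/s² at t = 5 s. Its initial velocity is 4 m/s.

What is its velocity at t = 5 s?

Δv equals the area under the a-t graph; then v = v₀ + Δv.
0–3 s: ½(-12 + 8)(3) = -6 m/s
3–5 s: ½(8 + -5)(2) = 3 m/s
Δv = -3 m/s, so v(5) = 4 + (-3) = 1 m/s.

1 m/s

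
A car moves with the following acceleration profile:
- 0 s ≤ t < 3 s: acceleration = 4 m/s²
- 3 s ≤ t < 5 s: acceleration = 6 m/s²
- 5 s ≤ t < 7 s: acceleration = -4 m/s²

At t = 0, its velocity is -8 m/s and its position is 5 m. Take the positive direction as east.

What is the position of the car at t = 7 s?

43 m

On each constant-a segment, Δv = aΔt and Δx = v₀Δt + ½aΔt²; chain segment to segment.
0–3 s: v starts -8 m/s; Δx = -8·3 + ½·4·3² = -6 m; v ends 4 m/s.
3–5 s: v starts 4 m/s; Δx = 4·2 + ½·6·2² = 20 m; v ends 16 m/s.
5–7 s: v starts 16 m/s; Δx = 16·2 + ½·-4·2² = 24 m; v ends 8 m/s.
x(7) = 5 + Σ Δx = 43 m.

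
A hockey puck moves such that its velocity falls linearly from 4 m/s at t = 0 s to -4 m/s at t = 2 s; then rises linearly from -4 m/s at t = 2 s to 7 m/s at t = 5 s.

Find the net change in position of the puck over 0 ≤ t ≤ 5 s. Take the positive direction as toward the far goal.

Displacement is the signed area under the v-t curve.
0–2 s: ½(4 + -4)(2) = 0 m
2–5 s: ½(-4 + 7)(3) = 4.5 m
Net displacement = 4.5 m

4.5 m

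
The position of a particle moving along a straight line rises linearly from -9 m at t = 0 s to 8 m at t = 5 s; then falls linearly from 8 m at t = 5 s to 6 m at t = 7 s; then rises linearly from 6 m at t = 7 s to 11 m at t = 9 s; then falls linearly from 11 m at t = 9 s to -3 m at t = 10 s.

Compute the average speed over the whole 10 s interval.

Average speed = (total path length)/(elapsed time); on a piecewise-linear x-t graph the path length is Σ|Δx|.
0–5 s: |Δx| = |8 − -9| = 17 m
5–7 s: |Δx| = |6 − 8| = 2 m
7–9 s: |Δx| = |11 − 6| = 5 m
9–10 s: |Δx| = |-3 − 11| = 14 m
Total path = 38 m; average speed = 38/10 = 3.8 m/s.

3.8 m/s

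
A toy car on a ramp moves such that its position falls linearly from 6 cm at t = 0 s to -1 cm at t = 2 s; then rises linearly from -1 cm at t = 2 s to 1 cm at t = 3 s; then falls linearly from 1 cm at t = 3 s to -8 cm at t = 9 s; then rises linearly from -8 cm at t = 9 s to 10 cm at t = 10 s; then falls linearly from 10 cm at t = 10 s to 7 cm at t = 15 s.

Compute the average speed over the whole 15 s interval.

2.6 cm/s

Average speed = (total path length)/(elapsed time); on a piecewise-linear x-t graph the path length is Σ|Δx|.
0–2 s: |Δx| = |-1 − 6| = 7 cm
2–3 s: |Δx| = |1 − -1| = 2 cm
3–9 s: |Δx| = |-8 − 1| = 9 cm
9–10 s: |Δx| = |10 − -8| = 18 cm
10–15 s: |Δx| = |7 − 10| = 3 cm
Total path = 39 cm; average speed = 39/15 = 2.6 cm/s.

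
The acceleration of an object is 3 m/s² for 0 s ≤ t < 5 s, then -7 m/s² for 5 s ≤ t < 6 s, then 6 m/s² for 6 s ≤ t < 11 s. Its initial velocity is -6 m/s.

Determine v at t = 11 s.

Δv equals the area under the a-t graph; then v = v₀ + Δv.
0–5 s: 3 × 5 = 15 m/s
5–6 s: -7 × 1 = -7 m/s
6–11 s: 6 × 5 = 30 m/s
Δv = 38 m/s, so v(11) = -6 + (38) = 32 m/s.

32 m/s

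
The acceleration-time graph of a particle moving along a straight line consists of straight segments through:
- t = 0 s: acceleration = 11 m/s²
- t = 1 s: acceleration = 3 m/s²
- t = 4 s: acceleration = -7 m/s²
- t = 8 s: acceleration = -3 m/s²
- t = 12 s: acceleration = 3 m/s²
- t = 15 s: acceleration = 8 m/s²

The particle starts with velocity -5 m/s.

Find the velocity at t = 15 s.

-7.5 m/s

Δv equals the area under the a-t graph; then v = v₀ + Δv.
0–1 s: ½(11 + 3)(1) = 7 m/s
1–4 s: ½(3 + -7)(3) = -6 m/s
4–8 s: ½(-7 + -3)(4) = -20 m/s
8–12 s: ½(-3 + 3)(4) = 0 m/s
12–15 s: ½(3 + 8)(3) = 16.5 m/s
Δv = -2.5 m/s, so v(15) = -5 + (-2.5) = -7.5 m/s.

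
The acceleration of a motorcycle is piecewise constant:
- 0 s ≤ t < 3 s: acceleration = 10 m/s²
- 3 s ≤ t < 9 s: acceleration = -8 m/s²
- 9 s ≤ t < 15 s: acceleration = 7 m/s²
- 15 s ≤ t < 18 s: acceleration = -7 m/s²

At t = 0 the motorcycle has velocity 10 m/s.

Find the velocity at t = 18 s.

13 m/s

Δv equals the area under the a-t graph; then v = v₀ + Δv.
0–3 s: 10 × 3 = 30 m/s
3–9 s: -8 × 6 = -48 m/s
9–15 s: 7 × 6 = 42 m/s
15–18 s: -7 × 3 = -21 m/s
Δv = 3 m/s, so v(18) = 10 + (3) = 13 m/s.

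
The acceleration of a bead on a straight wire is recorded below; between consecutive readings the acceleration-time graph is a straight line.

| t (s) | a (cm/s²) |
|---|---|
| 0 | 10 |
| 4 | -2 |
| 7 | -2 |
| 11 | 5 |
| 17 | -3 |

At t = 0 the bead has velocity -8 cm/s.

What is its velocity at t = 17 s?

14 cm/s

Δv equals the area under the a-t graph; then v = v₀ + Δv.
0–4 s: ½(10 + -2)(4) = 16 cm/s
4–7 s: -2 × 3 = -6 cm/s
7–11 s: ½(-2 + 5)(4) = 6 cm/s
11–17 s: ½(5 + -3)(6) = 6 cm/s
Δv = 22 cm/s, so v(17) = -8 + (22) = 14 cm/s.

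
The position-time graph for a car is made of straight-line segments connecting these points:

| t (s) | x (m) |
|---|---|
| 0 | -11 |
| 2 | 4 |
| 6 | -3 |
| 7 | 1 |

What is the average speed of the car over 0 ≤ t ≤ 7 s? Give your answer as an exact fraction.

Average speed = (total path length)/(elapsed time); on a piecewise-linear x-t graph the path length is Σ|Δx|.
0–2 s: |Δx| = |4 − -11| = 15 m
2–6 s: |Δx| = |-3 − 4| = 7 m
6–7 s: |Δx| = |1 − -3| = 4 m
Total path = 26 m; average speed = 26/7 = 26/7 m/s.

26/7 m/s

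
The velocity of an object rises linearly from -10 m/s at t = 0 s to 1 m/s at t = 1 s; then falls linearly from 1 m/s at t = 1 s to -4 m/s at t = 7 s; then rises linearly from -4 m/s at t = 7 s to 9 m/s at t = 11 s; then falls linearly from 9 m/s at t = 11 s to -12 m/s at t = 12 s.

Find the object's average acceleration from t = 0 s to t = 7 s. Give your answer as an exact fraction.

Average acceleration = Δv/Δt = (-4 − -10)/(7 − 0) = 6/7 m/s².

6/7 m/s²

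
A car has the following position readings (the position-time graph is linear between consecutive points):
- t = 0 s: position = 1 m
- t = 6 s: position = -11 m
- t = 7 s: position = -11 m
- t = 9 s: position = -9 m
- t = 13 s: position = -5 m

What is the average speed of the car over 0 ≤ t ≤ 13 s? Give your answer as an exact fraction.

Average speed = (total path length)/(elapsed time); on a piecewise-linear x-t graph the path length is Σ|Δx|.
0–6 s: |Δx| = |-11 − 1| = 12 m
6–7 s: |Δx| = |-11 − -11| = 0 m
7–9 s: |Δx| = |-9 − -11| = 2 m
9–13 s: |Δx| = |-5 − -9| = 4 m
Total path = 18 m; average speed = 18/13 = 18/13 m/s.

18/13 m/s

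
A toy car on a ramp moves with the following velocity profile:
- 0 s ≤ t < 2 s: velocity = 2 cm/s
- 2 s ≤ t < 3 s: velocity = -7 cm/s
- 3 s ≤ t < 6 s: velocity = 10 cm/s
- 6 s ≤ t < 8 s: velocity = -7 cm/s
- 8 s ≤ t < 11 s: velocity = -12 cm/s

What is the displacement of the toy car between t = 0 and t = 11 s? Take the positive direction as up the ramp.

-23 cm

Displacement is the signed area under the v-t curve.
0–2 s: 2 × 2 = 4 cm
2–3 s: -7 × 1 = -7 cm
3–6 s: 10 × 3 = 30 cm
6–8 s: -7 × 2 = -14 cm
8–11 s: -12 × 3 = -36 cm
Net displacement = -23 cm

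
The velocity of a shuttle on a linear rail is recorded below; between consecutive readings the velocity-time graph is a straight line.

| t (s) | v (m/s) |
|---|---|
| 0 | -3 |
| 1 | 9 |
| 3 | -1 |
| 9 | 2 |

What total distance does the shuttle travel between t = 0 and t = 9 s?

16.95 m

Distance (not displacement) is the total path length: add the absolute areas under v-t.
0–1 s: v = 0 at t = 0.25 s; triangle areas 0.375 + 3.375 = 3.75 m
1–3 s: v = 0 at t = 2.8 s; triangle areas 8.1 + 0.1 = 8.2 m
3–9 s: v = 0 at t = 5 s; triangle areas 1 + 4 = 5 m
Total distance = 16.95 m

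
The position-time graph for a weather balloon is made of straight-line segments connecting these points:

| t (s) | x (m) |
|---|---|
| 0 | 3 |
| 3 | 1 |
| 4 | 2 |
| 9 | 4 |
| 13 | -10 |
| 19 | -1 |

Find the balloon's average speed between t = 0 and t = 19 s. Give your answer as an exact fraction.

28/19 m/s

Average speed = (total path length)/(elapsed time); on a piecewise-linear x-t graph the path length is Σ|Δx|.
0–3 s: |Δx| = |1 − 3| = 2 m
3–4 s: |Δx| = |2 − 1| = 1 m
4–9 s: |Δx| = |4 − 2| = 2 m
9–13 s: |Δx| = |-10 − 4| = 14 m
13–19 s: |Δx| = |-1 − -10| = 9 m
Total path = 28 m; average speed = 28/19 = 28/19 m/s.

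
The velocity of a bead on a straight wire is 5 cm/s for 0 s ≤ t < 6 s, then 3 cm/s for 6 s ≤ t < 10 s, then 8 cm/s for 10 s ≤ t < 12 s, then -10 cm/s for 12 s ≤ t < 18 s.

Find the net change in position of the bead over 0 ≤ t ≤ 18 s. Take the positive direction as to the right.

-2 cm

Displacement is the signed area under the v-t curve.
0–6 s: 5 × 6 = 30 cm
6–10 s: 3 × 4 = 12 cm
10–12 s: 8 × 2 = 16 cm
12–18 s: -10 × 6 = -60 cm
Net displacement = -2 cm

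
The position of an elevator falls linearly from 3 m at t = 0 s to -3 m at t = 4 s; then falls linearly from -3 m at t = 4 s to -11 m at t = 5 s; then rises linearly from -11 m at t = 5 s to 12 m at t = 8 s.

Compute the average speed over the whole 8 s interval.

4.625 m/s

Average speed = (total path length)/(elapsed time); on a piecewise-linear x-t graph the path length is Σ|Δx|.
0–4 s: |Δx| = |-3 − 3| = 6 m
4–5 s: |Δx| = |-11 − -3| = 8 m
5–8 s: |Δx| = |12 − -11| = 23 m
Total path = 37 m; average speed = 37/8 = 4.625 m/s.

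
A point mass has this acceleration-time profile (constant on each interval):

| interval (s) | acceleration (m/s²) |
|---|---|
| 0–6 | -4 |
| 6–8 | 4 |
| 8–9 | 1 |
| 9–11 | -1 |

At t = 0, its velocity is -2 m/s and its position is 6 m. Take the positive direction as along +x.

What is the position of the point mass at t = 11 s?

-175.5 m

On each constant-a segment, Δv = aΔt and Δx = v₀Δt + ½aΔt²; chain segment to segment.
0–6 s: v starts -2 m/s; Δx = -2·6 + ½·-4·6² = -84 m; v ends -26 m/s.
6–8 s: v starts -26 m/s; Δx = -26·2 + ½·4·2² = -44 m; v ends -18 m/s.
8–9 s: v starts -18 m/s; Δx = -18·1 + ½·1·1² = -17.5 m; v ends -17 m/s.
9–11 s: v starts -17 m/s; Δx = -17·2 + ½·-1·2² = -36 m; v ends -19 m/s.
x(11) = 6 + Σ Δx = -175.5 m.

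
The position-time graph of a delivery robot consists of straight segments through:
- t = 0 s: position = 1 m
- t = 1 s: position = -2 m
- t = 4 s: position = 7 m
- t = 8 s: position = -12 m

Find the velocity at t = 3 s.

Velocity is the slope of the x-t graph on 1–4 s: (7 − -2)/(4 − 1) = 3 m/s.

3 m/s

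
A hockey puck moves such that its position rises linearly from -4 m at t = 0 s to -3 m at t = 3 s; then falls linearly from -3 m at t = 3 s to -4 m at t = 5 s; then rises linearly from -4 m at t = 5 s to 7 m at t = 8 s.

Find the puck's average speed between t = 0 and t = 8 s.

Average speed = (total path length)/(elapsed time); on a piecewise-linear x-t graph the path length is Σ|Δx|.
0–3 s: |Δx| = |-3 − -4| = 1 m
3–5 s: |Δx| = |-4 − -3| = 1 m
5–8 s: |Δx| = |7 − -4| = 11 m
Total path = 13 m; average speed = 13/8 = 1.625 m/s.

1.625 m/s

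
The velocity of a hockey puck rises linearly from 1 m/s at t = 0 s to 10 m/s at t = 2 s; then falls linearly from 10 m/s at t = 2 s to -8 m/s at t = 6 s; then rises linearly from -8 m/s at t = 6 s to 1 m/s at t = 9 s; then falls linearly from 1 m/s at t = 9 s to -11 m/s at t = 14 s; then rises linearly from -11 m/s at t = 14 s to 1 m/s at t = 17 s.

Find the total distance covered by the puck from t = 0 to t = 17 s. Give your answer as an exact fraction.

1453/18 m

Distance (not displacement) is the total path length: add the absolute areas under v-t.
0–2 s: |½(1 + 10)(2)| = 11 m
2–6 s: v = 0 at t = 38/9 s; triangle areas 100/9 + 64/9 = 164/9 m
6–9 s: v = 0 at t = 26/3 s; triangle areas 32/3 + 1/6 = 65/6 m
9–14 s: v = 0 at t = 113/12 s; triangle areas 5/24 + 605/24 = 305/12 m
14–17 s: v = 0 at t = 16.75 s; triangle areas 15.125 + 0.125 = 15.25 m
Total distance = 1453/18 m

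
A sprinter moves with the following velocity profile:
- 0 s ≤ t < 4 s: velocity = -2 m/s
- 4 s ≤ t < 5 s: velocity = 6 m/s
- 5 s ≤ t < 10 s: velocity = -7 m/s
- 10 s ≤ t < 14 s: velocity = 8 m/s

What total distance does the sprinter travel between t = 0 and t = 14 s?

Distance (not displacement) is the total path length: add the absolute areas under v-t.
0–4 s: |-2| × 4 = 8 m
4–5 s: |6| × 1 = 6 m
5–10 s: |-7| × 5 = 35 m
10–14 s: |8| × 4 = 32 m
Total distance = 81 m

81 m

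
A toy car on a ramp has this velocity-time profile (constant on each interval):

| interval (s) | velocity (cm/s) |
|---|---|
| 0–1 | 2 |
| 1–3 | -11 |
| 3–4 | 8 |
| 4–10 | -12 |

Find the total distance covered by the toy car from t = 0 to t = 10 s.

104 cm

Total distance travelled is ∫|v| dt — sum the magnitudes of each area piece.
0–1 s: |2| × 1 = 2 cm
1–3 s: |-11| × 2 = 22 cm
3–4 s: |8| × 1 = 8 cm
4–10 s: |-12| × 6 = 72 cm
Total distance = 104 cm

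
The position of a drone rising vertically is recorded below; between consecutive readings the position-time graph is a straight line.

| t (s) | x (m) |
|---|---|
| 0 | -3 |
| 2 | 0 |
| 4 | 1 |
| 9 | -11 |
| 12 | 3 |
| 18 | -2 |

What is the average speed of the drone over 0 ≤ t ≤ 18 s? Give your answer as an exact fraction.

Average speed = (total path length)/(elapsed time); on a piecewise-linear x-t graph the path length is Σ|Δx|.
0–2 s: |Δx| = |0 − -3| = 3 m
2–4 s: |Δx| = |1 − 0| = 1 m
4–9 s: |Δx| = |-11 − 1| = 12 m
9–12 s: |Δx| = |3 − -11| = 14 m
12–18 s: |Δx| = |-2 − 3| = 5 m
Total path = 35 m; average speed = 35/18 = 35/18 m/s.

35/18 m/s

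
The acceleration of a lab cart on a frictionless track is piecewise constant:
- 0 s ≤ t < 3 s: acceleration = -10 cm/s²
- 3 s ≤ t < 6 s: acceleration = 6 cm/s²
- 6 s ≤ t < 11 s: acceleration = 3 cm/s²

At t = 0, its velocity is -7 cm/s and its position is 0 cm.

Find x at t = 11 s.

On each constant-a segment, Δv = aΔt and Δx = v₀Δt + ½aΔt²; chain segment to segment.
0–3 s: v starts -7 cm/s; Δx = -7·3 + ½·-10·3² = -66 cm; v ends -37 cm/s.
3–6 s: v starts -37 cm/s; Δx = -37·3 + ½·6·3² = -84 cm; v ends -19 cm/s.
6–11 s: v starts -19 cm/s; Δx = -19·5 + ½·3·5² = -57.5 cm; v ends -4 cm/s.
x(11) = 0 + Σ Δx = -207.5 cm.

-207.5 cm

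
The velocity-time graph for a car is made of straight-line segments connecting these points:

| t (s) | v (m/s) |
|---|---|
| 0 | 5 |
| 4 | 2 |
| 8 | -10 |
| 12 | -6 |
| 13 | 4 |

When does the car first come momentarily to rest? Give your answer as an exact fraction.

t = 14/3 s

v changes sign on 4–8 s (from 2 to -10); the graph is linear there, so v = 0 at t = 4 + (-2)·(8 − 4)/(-10 − 2) = 14/3 s.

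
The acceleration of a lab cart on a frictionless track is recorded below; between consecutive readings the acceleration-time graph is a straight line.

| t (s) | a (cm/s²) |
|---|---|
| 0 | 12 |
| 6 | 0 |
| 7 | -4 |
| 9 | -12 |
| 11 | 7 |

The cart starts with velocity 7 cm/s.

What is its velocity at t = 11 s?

Δv equals the area under the a-t graph; then v = v₀ + Δv.
0–6 s: ½(12 + 0)(6) = 36 cm/s
6–7 s: ½(0 + -4)(1) = -2 cm/s
7–9 s: ½(-4 + -12)(2) = -16 cm/s
9–11 s: ½(-12 + 7)(2) = -5 cm/s
Δv = 13 cm/s, so v(11) = 7 + (13) = 20 cm/s.

20 cm/s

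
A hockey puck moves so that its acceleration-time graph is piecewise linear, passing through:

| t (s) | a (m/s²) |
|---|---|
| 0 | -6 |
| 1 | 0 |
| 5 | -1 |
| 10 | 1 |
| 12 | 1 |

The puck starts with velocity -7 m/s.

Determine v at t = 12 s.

Δv equals the area under the a-t graph; then v = v₀ + Δv.
0–1 s: ½(-6 + 0)(1) = -3 m/s
1–5 s: ½(0 + -1)(4) = -2 m/s
5–10 s: ½(-1 + 1)(5) = 0 m/s
10–12 s: 1 × 2 = 2 m/s
Δv = -3 m/s, so v(12) = -7 + (-3) = -10 m/s.

-10 m/s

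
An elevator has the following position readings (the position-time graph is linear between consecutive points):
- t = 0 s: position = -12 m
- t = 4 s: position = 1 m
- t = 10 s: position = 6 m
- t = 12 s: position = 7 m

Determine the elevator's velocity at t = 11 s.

0.5 m/s

Velocity is the slope of the x-t graph on 10–12 s: (7 − 6)/(12 − 10) = 0.5 m/s.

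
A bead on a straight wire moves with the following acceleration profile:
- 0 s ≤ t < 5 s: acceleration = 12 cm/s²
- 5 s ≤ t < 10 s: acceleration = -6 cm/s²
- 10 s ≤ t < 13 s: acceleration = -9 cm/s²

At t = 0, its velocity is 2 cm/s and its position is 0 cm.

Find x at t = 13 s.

450.5 cm

On each constant-a segment, Δv = aΔt and Δx = v₀Δt + ½aΔt²; chain segment to segment.
0–5 s: v starts 2 cm/s; Δx = 2·5 + ½·12·5² = 160 cm; v ends 62 cm/s.
5–10 s: v starts 62 cm/s; Δx = 62·5 + ½·-6·5² = 235 cm; v ends 32 cm/s.
10–13 s: v starts 32 cm/s; Δx = 32·3 + ½·-9·3² = 55.5 cm; v ends 5 cm/s.
x(13) = 0 + Σ Δx = 450.5 cm.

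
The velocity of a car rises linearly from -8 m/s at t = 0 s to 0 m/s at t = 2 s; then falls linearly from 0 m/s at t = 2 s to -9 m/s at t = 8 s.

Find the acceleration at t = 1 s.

4 m/s²

Acceleration is the slope of the v-t graph on 0–2 s: (0 − -8)/(2 − 0) = 4 m/s².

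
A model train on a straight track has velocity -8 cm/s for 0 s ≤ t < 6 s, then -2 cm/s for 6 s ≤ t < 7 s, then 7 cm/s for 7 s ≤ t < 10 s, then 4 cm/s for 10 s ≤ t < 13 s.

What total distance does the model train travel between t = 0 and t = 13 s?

Total distance travelled is ∫|v| dt — sum the magnitudes of each area piece.
0–6 s: |-8| × 6 = 48 cm
6–7 s: |-2| × 1 = 2 cm
7–10 s: |7| × 3 = 21 cm
10–13 s: |4| × 3 = 12 cm
Total distance = 83 cm

83 cm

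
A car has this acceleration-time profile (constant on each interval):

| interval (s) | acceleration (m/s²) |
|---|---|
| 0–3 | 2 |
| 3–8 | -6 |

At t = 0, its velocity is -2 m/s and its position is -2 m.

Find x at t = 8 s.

-54 m

On each constant-a segment, Δv = aΔt and Δx = v₀Δt + ½aΔt²; chain segment to segment.
0–3 s: v starts -2 m/s; Δx = -2·3 + ½·2·3² = 3 m; v ends 4 m/s.
3–8 s: v starts 4 m/s; Δx = 4·5 + ½·-6·5² = -55 m; v ends -26 m/s.
x(8) = -2 + Σ Δx = -54 m.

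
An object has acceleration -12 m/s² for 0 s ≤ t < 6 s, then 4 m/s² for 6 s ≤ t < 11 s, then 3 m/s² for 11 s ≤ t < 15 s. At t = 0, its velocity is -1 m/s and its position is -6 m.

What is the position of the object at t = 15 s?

On each constant-a segment, Δv = aΔt and Δx = v₀Δt + ½aΔt²; chain segment to segment.
0–6 s: v starts -1 m/s; Δx = -1·6 + ½·-12·6² = -222 m; v ends -73 m/s.
6–11 s: v starts -73 m/s; Δx = -73·5 + ½·4·5² = -315 m; v ends -53 m/s.
11–15 s: v starts -53 m/s; Δx = -53·4 + ½·3·4² = -188 m; v ends -41 m/s.
x(15) = -6 + Σ Δx = -731 m.

-731 m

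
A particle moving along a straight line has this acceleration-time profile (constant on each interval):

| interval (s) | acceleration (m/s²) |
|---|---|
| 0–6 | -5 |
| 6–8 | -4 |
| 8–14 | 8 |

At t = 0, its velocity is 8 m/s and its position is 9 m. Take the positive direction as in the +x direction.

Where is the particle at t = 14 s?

On each constant-a segment, Δv = aΔt and Δx = v₀Δt + ½aΔt²; chain segment to segment.
0–6 s: v starts 8 m/s; Δx = 8·6 + ½·-5·6² = -42 m; v ends -22 m/s.
6–8 s: v starts -22 m/s; Δx = -22·2 + ½·-4·2² = -52 m; v ends -30 m/s.
8–14 s: v starts -30 m/s; Δx = -30·6 + ½·8·6² = -36 m; v ends 18 m/s.
x(14) = 9 + Σ Δx = -121 m.

-121 m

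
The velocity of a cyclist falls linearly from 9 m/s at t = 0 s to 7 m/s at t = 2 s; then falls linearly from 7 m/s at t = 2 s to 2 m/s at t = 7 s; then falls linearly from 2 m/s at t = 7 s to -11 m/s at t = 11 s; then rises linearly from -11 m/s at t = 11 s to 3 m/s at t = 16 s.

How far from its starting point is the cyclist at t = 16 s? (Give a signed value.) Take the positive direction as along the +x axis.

Net displacement equals the area under the velocity-time graph (areas below the axis count negative).
0–2 s: ½(9 + 7)(2) = 16 m
2–7 s: ½(7 + 2)(5) = 22.5 m
7–11 s: ½(2 + -11)(4) = -18 m
11–16 s: ½(-11 + 3)(5) = -20 m
Net displacement = 0.5 m

0.5 m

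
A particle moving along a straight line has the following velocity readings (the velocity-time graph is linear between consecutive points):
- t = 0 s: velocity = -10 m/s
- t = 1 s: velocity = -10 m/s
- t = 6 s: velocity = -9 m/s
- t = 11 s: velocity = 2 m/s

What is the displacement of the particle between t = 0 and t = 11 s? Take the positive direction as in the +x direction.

-75 m

Net displacement equals the area under the velocity-time graph (areas below the axis count negative).
0–1 s: -10 × 1 = -10 m
1–6 s: ½(-10 + -9)(5) = -47.5 m
6–11 s: ½(-9 + 2)(5) = -17.5 m
Net displacement = -75 m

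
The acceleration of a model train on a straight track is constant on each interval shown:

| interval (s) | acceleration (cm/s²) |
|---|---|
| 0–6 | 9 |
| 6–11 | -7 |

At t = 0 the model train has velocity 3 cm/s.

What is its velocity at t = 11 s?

Δv equals the area under the a-t graph; then v = v₀ + Δv.
0–6 s: 9 × 6 = 54 cm/s
6–11 s: -7 × 5 = -35 cm/s
Δv = 19 cm/s, so v(11) = 3 + (19) = 22 cm/s.

22 cm/s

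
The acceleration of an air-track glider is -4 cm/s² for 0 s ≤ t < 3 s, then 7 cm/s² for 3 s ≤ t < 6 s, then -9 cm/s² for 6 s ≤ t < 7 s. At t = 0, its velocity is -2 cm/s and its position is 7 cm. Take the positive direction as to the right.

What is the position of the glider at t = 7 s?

-25 cm

On each constant-a segment, Δv = aΔt and Δx = v₀Δt + ½aΔt²; chain segment to segment.
0–3 s: v starts -2 cm/s; Δx = -2·3 + ½·-4·3² = -24 cm; v ends -14 cm/s.
3–6 s: v starts -14 cm/s; Δx = -14·3 + ½·7·3² = -10.5 cm; v ends 7 cm/s.
6–7 s: v starts 7 cm/s; Δx = 7·1 + ½·-9·1² = 2.5 cm; v ends -2 cm/s.
x(7) = 7 + Σ Δx = -25 cm.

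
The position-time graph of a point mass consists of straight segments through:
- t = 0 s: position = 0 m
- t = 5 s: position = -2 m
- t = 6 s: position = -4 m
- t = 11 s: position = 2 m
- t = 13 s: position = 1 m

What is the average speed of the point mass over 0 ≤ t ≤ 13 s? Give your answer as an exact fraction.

11/13 m/s

Average speed = (total path length)/(elapsed time); on a piecewise-linear x-t graph the path length is Σ|Δx|.
0–5 s: |Δx| = |-2 − 0| = 2 m
5–6 s: |Δx| = |-4 − -2| = 2 m
6–11 s: |Δx| = |2 − -4| = 6 m
11–13 s: |Δx| = |1 − 2| = 1 m
Total path = 11 m; average speed = 11/13 = 11/13 m/s.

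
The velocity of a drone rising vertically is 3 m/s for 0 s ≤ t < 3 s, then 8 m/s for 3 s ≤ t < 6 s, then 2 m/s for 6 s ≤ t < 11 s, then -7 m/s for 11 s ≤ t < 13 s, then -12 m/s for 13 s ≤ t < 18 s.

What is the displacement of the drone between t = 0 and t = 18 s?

-31 m

Net displacement equals the area under the velocity-time graph (areas below the axis count negative).
0–3 s: 3 × 3 = 9 m
3–6 s: 8 × 3 = 24 m
6–11 s: 2 × 5 = 10 m
11–13 s: -7 × 2 = -14 m
13–18 s: -12 × 5 = -60 m
Net displacement = -31 m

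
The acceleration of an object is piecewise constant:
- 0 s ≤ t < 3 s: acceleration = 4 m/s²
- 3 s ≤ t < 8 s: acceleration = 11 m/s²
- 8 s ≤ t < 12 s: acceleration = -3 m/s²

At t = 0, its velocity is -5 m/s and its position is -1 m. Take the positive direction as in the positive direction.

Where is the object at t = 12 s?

On each constant-a segment, Δv = aΔt and Δx = v₀Δt + ½aΔt²; chain segment to segment.
0–3 s: v starts -5 m/s; Δx = -5·3 + ½·4·3² = 3 m; v ends 7 m/s.
3–8 s: v starts 7 m/s; Δx = 7·5 + ½·11·5² = 172.5 m; v ends 62 m/s.
8–12 s: v starts 62 m/s; Δx = 62·4 + ½·-3·4² = 224 m; v ends 50 m/s.
x(12) = -1 + Σ Δx = 398.5 m.

398.5 m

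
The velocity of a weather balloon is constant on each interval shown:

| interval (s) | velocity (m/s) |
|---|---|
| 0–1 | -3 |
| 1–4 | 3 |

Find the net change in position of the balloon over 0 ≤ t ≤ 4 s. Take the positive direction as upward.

Net displacement equals the area under the velocity-time graph (areas below the axis count negative).
0–1 s: -3 × 1 = -3 m
1–4 s: 3 × 3 = 9 m
Net displacement = 6 m

6 m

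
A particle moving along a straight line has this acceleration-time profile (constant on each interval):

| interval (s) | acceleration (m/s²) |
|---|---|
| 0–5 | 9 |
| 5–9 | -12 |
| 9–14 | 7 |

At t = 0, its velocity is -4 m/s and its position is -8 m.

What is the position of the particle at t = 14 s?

205 m

On each constant-a segment, Δv = aΔt and Δx = v₀Δt + ½aΔt²; chain segment to segment.
0–5 s: v starts -4 m/s; Δx = -4·5 + ½·9·5² = 92.5 m; v ends 41 m/s.
5–9 s: v starts 41 m/s; Δx = 41·4 + ½·-12·4² = 68 m; v ends -7 m/s.
9–14 s: v starts -7 m/s; Δx = -7·5 + ½·7·5² = 52.5 m; v ends 28 m/s.
x(14) = -8 + Σ Δx = 205 m.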